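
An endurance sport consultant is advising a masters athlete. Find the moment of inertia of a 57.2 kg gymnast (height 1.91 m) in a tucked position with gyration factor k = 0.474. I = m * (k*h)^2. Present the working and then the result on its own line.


Radius of gyration = 0.474 * 1.91 = 0.90534 m
I = 57.2 * 0.90534^2
= 57.2 * 0.819641
= 46.883 kg*m^2

46.883 kg*m^2


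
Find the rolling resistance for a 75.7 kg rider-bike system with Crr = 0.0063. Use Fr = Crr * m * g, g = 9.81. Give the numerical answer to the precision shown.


m * g = 75.7 * 9.81 = 742.617 N
Fr = 0.0063 * 742.617 = 4.678 N

4.678 N


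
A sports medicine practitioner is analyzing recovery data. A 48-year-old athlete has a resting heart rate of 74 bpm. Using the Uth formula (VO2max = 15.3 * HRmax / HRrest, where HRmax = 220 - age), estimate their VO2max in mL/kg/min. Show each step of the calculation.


HRmax = 220 - 48 = 172 bpm
Ratio = HRmax / HRrest = 172 / 74 = 2.3243
VO2max = 15.3 * 2.3243 = 35.56 mL/kg/min

35.56 mL/kg/min


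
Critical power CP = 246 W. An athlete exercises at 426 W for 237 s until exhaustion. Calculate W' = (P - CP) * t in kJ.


P - CP = 426 - 246 = 180 W
W' = 180 * 237 = 42660 J
= 42660 / 1000 = 42.66 kJ

42.66 kJ


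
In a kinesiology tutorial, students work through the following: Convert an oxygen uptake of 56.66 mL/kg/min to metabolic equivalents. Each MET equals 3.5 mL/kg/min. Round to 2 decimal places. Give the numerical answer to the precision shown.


One MET = 3.5 mL/kg/min
Number of METs = 56.66 / 3.5
= 16.19 METs

16.19 METs


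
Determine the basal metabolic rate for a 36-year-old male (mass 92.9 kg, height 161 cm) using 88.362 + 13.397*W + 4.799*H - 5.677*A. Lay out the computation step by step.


BMR = 88.362 + 13.397*92.9 + 4.799*161 - 5.677*36
= 1901.21 kcal/day

1901.21 kcal/day


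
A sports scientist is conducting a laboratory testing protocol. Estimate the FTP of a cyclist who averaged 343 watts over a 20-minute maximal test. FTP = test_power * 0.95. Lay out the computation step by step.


FTP = 343 * 0.95 = 325.85 W

325.85 W


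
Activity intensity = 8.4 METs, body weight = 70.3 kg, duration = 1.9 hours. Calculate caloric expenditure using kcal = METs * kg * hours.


kcal = 8.4 * 70.3 * 1.9
= 590.52 * 1.9
= 1121.99 kcal

1121.99 kcal


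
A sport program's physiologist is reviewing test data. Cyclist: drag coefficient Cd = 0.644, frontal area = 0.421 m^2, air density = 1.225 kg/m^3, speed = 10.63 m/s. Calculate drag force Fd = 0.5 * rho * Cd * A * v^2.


v^2 = 10.63^2 = 112.9969
Fd = 0.5 * 1.225 * 0.644 * 0.421 * 112.9969
= 18.765 N

18.765 N


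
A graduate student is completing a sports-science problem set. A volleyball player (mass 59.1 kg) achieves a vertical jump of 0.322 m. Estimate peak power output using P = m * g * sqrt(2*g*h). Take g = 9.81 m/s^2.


2 * g * h = 2 * 9.81 * 0.322 = 6.31764
sqrt(6.31764) = 2.513492 m/s
P = 59.1 * 9.81 * 2.513492 = 1457.25 W

1457.25 W


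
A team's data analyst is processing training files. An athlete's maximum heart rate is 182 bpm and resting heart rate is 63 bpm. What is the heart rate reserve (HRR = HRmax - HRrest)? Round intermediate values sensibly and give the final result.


HRR = HRmax - HRrest
= 182 - 63
= 119 bpm

119 bpm


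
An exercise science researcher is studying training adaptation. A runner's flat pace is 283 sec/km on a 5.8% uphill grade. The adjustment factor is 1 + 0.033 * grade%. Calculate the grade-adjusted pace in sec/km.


Factor = 1 + 0.033 * 5.8 = 1.1914
Adjusted pace = 283 * 1.1914
= 337.17 sec/km

337.17 s/km


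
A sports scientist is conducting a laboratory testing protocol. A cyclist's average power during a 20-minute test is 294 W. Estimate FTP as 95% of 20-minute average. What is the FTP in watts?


FTP = 20-min power * 0.95
= 294 * 0.95
= 279.3 W

279.3 W


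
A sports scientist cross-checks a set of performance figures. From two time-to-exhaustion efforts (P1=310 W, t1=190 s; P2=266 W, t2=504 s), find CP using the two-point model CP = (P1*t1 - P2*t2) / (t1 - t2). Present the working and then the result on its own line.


Work in trial 1 = 58900 J
Work in trial 2 = 134064 J
Delta work = -75164 J
Delta time = -314 s
CP = -75164 / -314 = 239.38 W

239.38 W


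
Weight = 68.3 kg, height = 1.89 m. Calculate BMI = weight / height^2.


height^2 = 1.89^2 = 3.5721
BMI = 68.3 / 3.5721 = 19.12 kg/m^2

19.12 kg/m^2


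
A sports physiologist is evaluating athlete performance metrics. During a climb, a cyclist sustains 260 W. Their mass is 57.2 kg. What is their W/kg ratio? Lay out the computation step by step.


Power-to-weight = 260 W / 57.2 kg
= 4.545 W/kg

4.545 W/kg


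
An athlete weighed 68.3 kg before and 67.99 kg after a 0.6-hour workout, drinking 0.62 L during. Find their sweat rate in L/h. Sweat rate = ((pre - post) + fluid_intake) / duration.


Body mass change = 0.31 kg
Total sweat loss = 0.31 + 0.62 = 0.93 L
Rate = 0.93 / 0.6 = 1.55 L/h

1.55 L/h


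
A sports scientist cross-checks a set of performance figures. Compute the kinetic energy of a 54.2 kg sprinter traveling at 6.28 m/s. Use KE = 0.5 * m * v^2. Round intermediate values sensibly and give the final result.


Velocity squared = 39.4384
KE = 0.5 * 54.2 * 39.4384 = 1068.78 J

1068.78 J


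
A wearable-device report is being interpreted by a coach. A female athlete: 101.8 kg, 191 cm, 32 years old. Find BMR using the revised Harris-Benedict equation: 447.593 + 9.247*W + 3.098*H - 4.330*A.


Intercept = 447.593
Weight contribution = 9.247 * 101.8 = 941.3446
Height contribution = 3.098 * 191 = 591.718
Age contribution = 4.33 * 32 = 138.56
BMR = 447.593 + 941.3446 + 591.718 - 138.56
= 1842.1 kcal/day

1842.1 kcal/day


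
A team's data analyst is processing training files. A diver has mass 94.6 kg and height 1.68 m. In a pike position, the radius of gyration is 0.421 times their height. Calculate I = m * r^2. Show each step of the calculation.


r = 0.421 * 1.68 = 0.70728 m
I = m * r^2 = 94.6 * 0.500245 = 47.323 kg*m^2

47.323 kg*m^2


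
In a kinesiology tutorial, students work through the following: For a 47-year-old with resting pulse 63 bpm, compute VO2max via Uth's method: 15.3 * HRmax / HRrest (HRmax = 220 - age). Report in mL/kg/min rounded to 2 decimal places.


Step 1: HRmax = 220 - 47 = 173 bpm
Step 2: Ratio = 173 / 63 = 2.746
Step 3: VO2max = 15.3 * 2.746 = 42.01 mL/kg/min

42.01 mL/kg/min


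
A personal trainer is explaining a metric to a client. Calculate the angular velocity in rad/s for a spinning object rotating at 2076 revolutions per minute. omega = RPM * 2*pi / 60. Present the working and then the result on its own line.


omega = RPM * 2*pi / 60
= 2076 * 6.28318531 / 60
= 217.398 rad/s

217.398 rad/s


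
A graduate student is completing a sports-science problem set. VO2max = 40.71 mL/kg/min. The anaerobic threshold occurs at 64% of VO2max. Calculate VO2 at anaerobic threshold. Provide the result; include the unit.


AT fraction = 64 / 100 = 0.64
AT VO2 = 40.71 * 0.64
= 26.05 mL/kg/min

26.05 mL/kg/min


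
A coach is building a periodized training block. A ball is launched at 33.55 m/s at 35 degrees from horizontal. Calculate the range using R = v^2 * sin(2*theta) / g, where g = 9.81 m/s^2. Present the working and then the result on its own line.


sin(2 * 35) = sin(70) = 0.939693
v^2 = 33.55^2 = 1125.6025
R = 1125.6025 * 0.939693 / 9.81
= 107.821 m

107.821 m


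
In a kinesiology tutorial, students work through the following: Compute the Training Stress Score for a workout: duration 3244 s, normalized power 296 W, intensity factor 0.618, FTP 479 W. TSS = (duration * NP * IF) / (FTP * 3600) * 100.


Product = 3244 * 296 * 0.618 = 593418.432
Base = 479 * 3600 = 1724400
TSS = 593418.432 / 1724400 * 100 = 34.41

34.41 TSS


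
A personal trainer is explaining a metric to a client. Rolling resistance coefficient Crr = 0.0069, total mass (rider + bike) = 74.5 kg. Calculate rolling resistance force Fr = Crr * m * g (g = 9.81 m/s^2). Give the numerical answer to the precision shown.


Fr = Crr * m * g
= 0.0069 * 74.5 * 9.81
= 5.043 N

5.043 N


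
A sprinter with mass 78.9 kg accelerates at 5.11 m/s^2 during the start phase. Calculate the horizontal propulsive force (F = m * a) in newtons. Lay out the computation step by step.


F = m * a
= 78.9 * 5.11
= 403.18 N

403.18 N


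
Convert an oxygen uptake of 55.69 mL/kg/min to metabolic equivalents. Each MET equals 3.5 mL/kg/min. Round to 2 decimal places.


One MET = 3.5 mL/kg/min
Number of METs = 55.69 / 3.5
= 15.91 METs

15.91 METs


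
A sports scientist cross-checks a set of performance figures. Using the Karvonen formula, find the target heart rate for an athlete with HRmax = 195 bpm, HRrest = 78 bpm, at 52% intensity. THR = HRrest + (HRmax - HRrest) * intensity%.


HRR = 195 - 78 = 117
THR = 78 + 117 * 0.52
= 78 + 60.84
= 138.84 bpm

138.84 bpm


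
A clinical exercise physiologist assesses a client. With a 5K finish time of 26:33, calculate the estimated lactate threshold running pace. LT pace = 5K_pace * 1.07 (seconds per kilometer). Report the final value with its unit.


Race duration = 1593 s for 5 km
Average pace = 1593 / 5 = 318.6 s/km
LT pace = 318.6 * 1.07
= 340.9 s/km

340.9 s/km


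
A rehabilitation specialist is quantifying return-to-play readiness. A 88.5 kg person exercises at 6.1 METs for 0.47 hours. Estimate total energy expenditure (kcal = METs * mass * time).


Energy = METs * mass(kg) * time(h)
= 6.1 * 88.5 * 0.47
= 253.73 kcal

253.73 kcal


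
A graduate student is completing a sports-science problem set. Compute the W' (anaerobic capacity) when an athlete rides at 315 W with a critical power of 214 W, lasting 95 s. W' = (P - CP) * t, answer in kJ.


Above-CP power = 101 W
Duration = 95 s
W' = 101 * 95 = 9595 J
Convert: 9595 / 1000 = 9.595 kJ

9.595 kJ


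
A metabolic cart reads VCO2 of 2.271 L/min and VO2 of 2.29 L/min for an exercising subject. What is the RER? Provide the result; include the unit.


RER = VCO2 / VO2 = 2.271 / 2.29 = 0.9917

0.9917


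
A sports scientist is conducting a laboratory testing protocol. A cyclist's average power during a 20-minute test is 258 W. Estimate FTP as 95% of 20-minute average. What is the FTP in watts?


FTP = 20-min power * 0.95
= 258 * 0.95
= 245.1 W

245.1 W


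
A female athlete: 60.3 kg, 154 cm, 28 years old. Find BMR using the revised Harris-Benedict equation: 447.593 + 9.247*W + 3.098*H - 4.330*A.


Intercept = 447.593
Weight contribution = 9.247 * 60.3 = 557.5941
Height contribution = 3.098 * 154 = 477.092
Age contribution = 4.33 * 28 = 121.24
BMR = 447.593 + 557.5941 + 477.092 - 121.24
= 1361.04 kcal/day

1361.04 kcal/day


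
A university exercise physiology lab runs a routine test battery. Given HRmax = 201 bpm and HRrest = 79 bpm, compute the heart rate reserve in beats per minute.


Heart rate reserve = maximum HR minus resting HR
HRR = 201 - 79 = 122 bpm

122 bpm


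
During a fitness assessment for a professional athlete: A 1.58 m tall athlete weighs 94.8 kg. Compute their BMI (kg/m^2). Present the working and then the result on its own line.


height^2 = 2.4964 m^2
BMI = 94.8 / 2.4964 = 37.97 kg/m^2

37.97 kg/m^2


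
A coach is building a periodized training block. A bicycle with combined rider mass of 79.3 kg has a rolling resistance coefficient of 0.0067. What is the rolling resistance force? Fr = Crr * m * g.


Fr = 0.0067 * 79.3 * 9.81
= 0.53131 * 9.81
= 5.212 N

5.212 N


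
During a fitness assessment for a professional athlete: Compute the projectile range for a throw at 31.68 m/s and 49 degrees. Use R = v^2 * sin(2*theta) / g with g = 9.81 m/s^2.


Two times the angle = 98 degrees
sin(98) = 0.990268
R = 1003.6224 * 0.990268 / 9.81 = 101.31 m

101.31 m


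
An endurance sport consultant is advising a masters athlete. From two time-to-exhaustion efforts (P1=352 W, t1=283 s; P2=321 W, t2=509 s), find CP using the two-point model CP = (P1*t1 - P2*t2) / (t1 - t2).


Work in trial 1 = 99616 J
Work in trial 2 = 163389 J
Delta work = -63773 J
Delta time = -226 s
CP = -63773 / -226 = 282.18 W

282.18 W


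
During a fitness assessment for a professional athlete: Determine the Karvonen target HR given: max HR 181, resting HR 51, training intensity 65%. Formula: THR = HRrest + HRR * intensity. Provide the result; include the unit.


HRR = HRmax - HRrest = 181 - 51 = 130
THR = 51 + 130 * 0.65
= 135.5 bpm

135.5 bpm


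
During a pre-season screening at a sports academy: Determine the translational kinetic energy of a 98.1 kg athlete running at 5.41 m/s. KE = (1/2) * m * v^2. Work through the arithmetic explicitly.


KE = 0.5 * m * v^2
= 0.5 * 98.1 * 5.41^2
= 0.5 * 98.1 * 29.2681
= 1435.6 J

1435.6 J


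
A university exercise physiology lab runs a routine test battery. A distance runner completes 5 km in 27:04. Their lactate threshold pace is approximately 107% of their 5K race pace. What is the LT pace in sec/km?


Convert to seconds: 27 min 4 s = 1624 s
Pace per km = 1624 / 5 = 324.8 s/km
LT pace = 324.8 * 1.07 = 347.54 s/km

347.54 s/km


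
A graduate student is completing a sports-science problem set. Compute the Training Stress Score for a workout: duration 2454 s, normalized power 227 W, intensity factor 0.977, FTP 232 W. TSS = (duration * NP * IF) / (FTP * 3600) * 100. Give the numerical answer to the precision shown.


Product = 2454 * 227 * 0.977 = 544245.666
Base = 232 * 3600 = 835200
TSS = 544245.666 / 835200 * 100 = 65.16

65.16 TSS


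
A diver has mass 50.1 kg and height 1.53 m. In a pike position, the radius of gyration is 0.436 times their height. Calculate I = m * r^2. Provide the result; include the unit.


r = 0.436 * 1.53 = 0.66708 m
I = m * r^2 = 50.1 * 0.444996 = 22.294 kg*m^2

22.294 kg*m^2


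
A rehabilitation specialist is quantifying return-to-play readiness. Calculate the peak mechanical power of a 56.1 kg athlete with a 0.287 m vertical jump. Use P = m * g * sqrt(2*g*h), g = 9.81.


First, sqrt(2gh) = sqrt(2 * 9.81 * 0.287)
= sqrt(5.63094) = 2.37296 m/s
Power = 56.1 * 9.81 * 2.37296 = 1305.94 W

1305.94 W


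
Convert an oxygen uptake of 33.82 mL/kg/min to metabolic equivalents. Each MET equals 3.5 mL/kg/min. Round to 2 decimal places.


One MET = 3.5 mL/kg/min
Number of METs = 33.82 / 3.5
= 9.66 METs

9.66 METs


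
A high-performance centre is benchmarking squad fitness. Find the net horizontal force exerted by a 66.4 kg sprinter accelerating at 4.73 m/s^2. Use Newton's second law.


Newton's second law: F = m * a
F = 66.4 * 4.73 = 314.07 N

314.07 N


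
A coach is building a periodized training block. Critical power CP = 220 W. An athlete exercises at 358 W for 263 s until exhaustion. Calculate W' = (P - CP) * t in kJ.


P - CP = 358 - 220 = 138 W
W' = 138 * 263 = 36294 J
= 36294 / 1000 = 36.294 kJ

36.294 kJ


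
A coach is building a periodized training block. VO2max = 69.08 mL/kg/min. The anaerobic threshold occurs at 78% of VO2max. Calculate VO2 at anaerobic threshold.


AT fraction = 78 / 100 = 0.78
AT VO2 = 69.08 * 0.78
= 53.88 mL/kg/min

53.88 mL/kg/min


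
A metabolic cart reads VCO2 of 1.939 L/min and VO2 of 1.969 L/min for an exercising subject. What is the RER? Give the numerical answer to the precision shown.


RER = VCO2 / VO2 = 1.939 / 1.969 = 0.9848

0.9848


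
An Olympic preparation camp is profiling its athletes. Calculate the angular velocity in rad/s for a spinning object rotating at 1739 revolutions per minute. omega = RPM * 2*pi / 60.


omega = RPM * 2*pi / 60
= 1739 * 6.28318531 / 60
= 182.108 rad/s

182.108 rad/s


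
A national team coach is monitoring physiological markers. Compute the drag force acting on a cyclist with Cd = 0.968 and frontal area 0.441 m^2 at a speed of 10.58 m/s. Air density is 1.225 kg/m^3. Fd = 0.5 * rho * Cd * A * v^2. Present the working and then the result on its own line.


Step 1: v^2 = 111.9364
Step 2: Fd = 0.5 * 1.225 * 0.968 * 0.441 * 111.9364
= 29.268 N

29.268 N


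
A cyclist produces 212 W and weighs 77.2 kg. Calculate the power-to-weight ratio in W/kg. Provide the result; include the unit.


P/W = power / mass
= 212 / 77.2
= 2.746 W/kg

2.746 W/kg


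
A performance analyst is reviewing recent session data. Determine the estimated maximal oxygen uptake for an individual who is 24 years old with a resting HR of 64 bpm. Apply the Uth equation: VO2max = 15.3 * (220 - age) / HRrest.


HRmax = 220 - 24 = 196
VO2max = 15.3 * (196 / 64)
= 15.3 * 3.0625
= 46.86 mL/kg/min

46.86 mL/kg/min


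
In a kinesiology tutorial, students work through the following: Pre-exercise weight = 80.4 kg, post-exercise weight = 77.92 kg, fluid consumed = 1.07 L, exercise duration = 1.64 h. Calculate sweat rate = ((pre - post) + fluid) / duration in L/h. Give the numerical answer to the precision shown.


Weight loss = 80.4 - 77.92 = 2.48 kg (approx L)
Total sweat = 2.48 + 1.07 = 3.55 L
Sweat rate = 3.55 / 1.64 = 2.165 L/h

2.165 L/h


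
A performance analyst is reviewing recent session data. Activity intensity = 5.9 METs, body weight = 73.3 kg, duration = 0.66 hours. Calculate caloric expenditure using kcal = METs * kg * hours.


kcal = 5.9 * 73.3 * 0.66
= 432.47 * 0.66
= 285.43 kcal

285.43 kcal


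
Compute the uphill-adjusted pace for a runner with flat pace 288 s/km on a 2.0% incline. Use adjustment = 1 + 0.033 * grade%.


Adjustment factor = 1 + 0.033 * 2.0 = 1.066
Grade-adjusted pace = 288 * 1.066 = 307.01 s/km

307.01 s/km


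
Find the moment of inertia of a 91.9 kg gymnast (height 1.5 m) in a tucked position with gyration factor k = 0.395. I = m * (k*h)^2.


Radius of gyration = 0.395 * 1.5 = 0.5925 m
I = 91.9 * 0.5925^2
= 91.9 * 0.351056
= 32.262 kg*m^2

32.262 kg*m^2


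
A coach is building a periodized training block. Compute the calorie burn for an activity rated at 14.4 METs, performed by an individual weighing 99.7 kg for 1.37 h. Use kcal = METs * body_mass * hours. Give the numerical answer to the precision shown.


Product of METs and mass = 14.4 * 99.7 = 1435.68
Total kcal = 1435.68 * 1.37 = 1966.88 kcal

1966.88 kcal


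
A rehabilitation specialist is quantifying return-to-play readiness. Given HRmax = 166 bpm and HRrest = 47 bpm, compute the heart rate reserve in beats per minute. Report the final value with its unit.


Heart rate reserve = maximum HR minus resting HR
HRR = 166 - 47 = 119 bpm

119 bpm


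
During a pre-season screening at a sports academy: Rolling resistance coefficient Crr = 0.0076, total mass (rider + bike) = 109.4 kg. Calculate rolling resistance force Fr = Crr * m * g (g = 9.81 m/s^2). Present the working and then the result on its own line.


Fr = Crr * m * g
= 0.0076 * 109.4 * 9.81
= 8.156 N

8.156 N


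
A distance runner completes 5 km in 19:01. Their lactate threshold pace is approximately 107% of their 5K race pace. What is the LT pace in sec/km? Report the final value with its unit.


Convert to seconds: 19 min 1 s = 1141 s
Pace per km = 1141 / 5 = 228.2 s/km
LT pace = 228.2 * 1.07 = 244.17 s/km

244.17 s/km


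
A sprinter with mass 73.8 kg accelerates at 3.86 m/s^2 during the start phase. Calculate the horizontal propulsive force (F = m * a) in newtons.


F = m * a
= 73.8 * 3.86
= 284.87 N

284.87 N


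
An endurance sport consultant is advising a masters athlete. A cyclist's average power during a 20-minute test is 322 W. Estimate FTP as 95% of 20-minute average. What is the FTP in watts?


FTP = 20-min power * 0.95
= 322 * 0.95
= 305.9 W

305.9 W


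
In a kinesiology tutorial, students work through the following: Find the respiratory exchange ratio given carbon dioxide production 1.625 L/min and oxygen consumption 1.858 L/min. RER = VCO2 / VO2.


VCO2 = 1.625 L/min
VO2 = 1.858 L/min
RER = 1.625 / 1.858 = 0.8746

0.8746


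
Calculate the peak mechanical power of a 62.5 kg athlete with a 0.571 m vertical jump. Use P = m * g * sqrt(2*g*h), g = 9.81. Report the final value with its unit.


First, sqrt(2gh) = sqrt(2 * 9.81 * 0.571)
= sqrt(11.20302) = 3.347091 m/s
Power = 62.5 * 9.81 * 3.347091 = 2052.19 W

2052.19 W


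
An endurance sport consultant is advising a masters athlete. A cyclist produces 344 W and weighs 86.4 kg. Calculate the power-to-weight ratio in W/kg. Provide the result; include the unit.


P/W = power / mass
= 344 / 86.4
= 3.981 W/kg

3.981 W/kg


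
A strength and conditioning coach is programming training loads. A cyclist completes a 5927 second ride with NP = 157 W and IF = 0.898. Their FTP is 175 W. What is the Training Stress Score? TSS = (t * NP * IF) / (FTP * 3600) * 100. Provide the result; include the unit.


t * NP * IF = 5927 * 157 * 0.898 = 835624.022
FTP * 3600 = 630000
TSS = (835624.022 / 630000) * 100 = 132.64

132.64 TSS


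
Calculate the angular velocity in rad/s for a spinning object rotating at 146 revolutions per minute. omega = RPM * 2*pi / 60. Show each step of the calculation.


omega = RPM * 2*pi / 60
= 146 * 6.28318531 / 60
= 15.289 rad/s

15.289 rad/s


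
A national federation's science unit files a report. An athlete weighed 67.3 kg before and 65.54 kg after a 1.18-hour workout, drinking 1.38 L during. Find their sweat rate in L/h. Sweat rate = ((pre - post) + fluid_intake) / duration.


Body mass change = 1.76 kg
Total sweat loss = 1.76 + 1.38 = 3.14 L
Rate = 3.14 / 1.18 = 2.661 L/h

2.661 L/h


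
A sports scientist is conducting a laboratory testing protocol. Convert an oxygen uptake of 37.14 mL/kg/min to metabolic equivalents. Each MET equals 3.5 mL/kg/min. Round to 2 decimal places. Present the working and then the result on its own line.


One MET = 3.5 mL/kg/min
Number of METs = 37.14 / 3.5
= 10.61 METs

10.61 METs


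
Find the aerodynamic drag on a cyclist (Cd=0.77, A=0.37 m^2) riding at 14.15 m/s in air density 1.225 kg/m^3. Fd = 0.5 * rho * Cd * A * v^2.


Fd = 0.5 * 1.225 * 0.77 * 0.37 * 14.15^2
= 0.5 * 1.225 * 0.77 * 0.37 * 200.2225
= 34.939 N

34.939 N


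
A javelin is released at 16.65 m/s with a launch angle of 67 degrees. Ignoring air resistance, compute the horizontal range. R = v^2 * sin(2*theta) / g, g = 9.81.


Launch speed squared = 277.2225
sin(2 * 67 deg) = 0.71934
Range = 277.2225 * 0.71934 / 9.81
= 20.328 m

20.328 m


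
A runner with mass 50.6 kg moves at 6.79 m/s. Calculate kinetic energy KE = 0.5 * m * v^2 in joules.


v^2 = 6.79^2 = 46.1041
KE = 0.5 * 50.6 * 46.1041
= 1166.43 J

1166.43 J


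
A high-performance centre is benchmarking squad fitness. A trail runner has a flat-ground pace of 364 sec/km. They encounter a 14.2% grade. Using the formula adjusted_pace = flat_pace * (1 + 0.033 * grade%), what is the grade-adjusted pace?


Grade factor = 1 + 0.033 * 14.2 = 1.4686
Adjusted = 364 * 1.4686 = 534.57 sec/km

534.57 s/km


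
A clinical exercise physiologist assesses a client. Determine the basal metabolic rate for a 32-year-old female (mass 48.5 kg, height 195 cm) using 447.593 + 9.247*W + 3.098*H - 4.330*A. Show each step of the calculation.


BMR = 447.593 + 9.247*48.5 + 3.098*195 - 4.330*32
= 1361.62 kcal/day

1361.62 kcal/day


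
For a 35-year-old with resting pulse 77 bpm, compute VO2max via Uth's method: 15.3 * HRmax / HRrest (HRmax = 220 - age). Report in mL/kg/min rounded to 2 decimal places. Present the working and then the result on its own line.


Step 1: HRmax = 220 - 35 = 185 bpm
Step 2: Ratio = 185 / 77 = 2.4026
Step 3: VO2max = 15.3 * 2.4026 = 36.76 mL/kg/min

36.76 mL/kg/min


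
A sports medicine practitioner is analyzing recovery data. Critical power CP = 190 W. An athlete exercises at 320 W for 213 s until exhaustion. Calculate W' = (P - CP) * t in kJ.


P - CP = 320 - 190 = 130 W
W' = 130 * 213 = 27690 J
= 27690 / 1000 = 27.69 kJ

27.69 kJ


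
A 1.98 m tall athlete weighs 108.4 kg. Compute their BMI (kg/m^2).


height^2 = 3.9204 m^2
BMI = 108.4 / 3.9204 = 27.65 kg/m^2

27.65 kg/m^2


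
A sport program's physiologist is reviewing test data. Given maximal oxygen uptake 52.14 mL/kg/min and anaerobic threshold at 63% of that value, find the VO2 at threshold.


Percentage as decimal = 0.63
VO2 at AT = 52.14 * 0.63 = 32.85 mL/kg/min

32.85 mL/kg/min


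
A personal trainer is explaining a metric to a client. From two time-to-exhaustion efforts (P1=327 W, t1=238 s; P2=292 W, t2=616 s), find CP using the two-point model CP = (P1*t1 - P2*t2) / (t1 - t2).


Work in trial 1 = 77826 J
Work in trial 2 = 179872 J
Delta work = -102046 J
Delta time = -378 s
CP = -102046 / -378 = 269.96 W

269.96 W


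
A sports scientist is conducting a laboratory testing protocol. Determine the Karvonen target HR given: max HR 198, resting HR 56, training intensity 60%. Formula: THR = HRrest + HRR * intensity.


HRR = HRmax - HRrest = 198 - 56 = 142
THR = 56 + 142 * 0.6
= 141.2 bpm

141.2 bpm


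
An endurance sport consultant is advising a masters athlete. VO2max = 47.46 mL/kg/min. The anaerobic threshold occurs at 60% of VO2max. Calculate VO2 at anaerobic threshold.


AT fraction = 60 / 100 = 0.6
AT VO2 = 47.46 * 0.6
= 28.48 mL/kg/min

28.48 mL/kg/min


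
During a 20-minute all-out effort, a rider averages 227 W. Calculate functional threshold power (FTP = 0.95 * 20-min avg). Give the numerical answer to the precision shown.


FTP = 0.95 * 227
= 215.65 W

215.65 W


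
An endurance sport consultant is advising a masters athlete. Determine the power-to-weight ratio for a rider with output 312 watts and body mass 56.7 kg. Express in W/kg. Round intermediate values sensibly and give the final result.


P/W = 312 / 56.7 = 5.503 W/kg

5.503 W/kg


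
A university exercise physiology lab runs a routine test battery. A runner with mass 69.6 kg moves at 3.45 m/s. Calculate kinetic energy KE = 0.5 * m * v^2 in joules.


v^2 = 3.45^2 = 11.9025
KE = 0.5 * 69.6 * 11.9025
= 414.21 J

414.21 J


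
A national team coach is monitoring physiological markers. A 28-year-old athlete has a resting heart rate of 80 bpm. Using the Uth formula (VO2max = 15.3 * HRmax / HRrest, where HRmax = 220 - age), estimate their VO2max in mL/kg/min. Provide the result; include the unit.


HRmax = 220 - 28 = 192 bpm
Ratio = HRmax / HRrest = 192 / 80 = 2.4
VO2max = 15.3 * 2.4 = 36.72 mL/kg/min

36.72 mL/kg/min


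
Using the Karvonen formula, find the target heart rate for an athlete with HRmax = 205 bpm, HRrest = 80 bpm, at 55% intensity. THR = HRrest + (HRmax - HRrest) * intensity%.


HRR = 205 - 80 = 125
THR = 80 + 125 * 0.55
= 80 + 68.75
= 148.75 bpm

148.75 bpm


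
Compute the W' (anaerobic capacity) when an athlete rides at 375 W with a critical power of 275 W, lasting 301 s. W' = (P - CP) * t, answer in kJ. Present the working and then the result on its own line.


Above-CP power = 100 W
Duration = 301 s
W' = 100 * 301 = 30100 J
Convert: 30100 / 1000 = 30.1 kJ

30.1 kJ


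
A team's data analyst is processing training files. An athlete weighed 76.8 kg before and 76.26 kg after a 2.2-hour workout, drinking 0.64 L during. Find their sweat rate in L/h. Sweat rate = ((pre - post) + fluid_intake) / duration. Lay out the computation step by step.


Body mass change = 0.54 kg
Total sweat loss = 0.54 + 0.64 = 1.18 L
Rate = 1.18 / 2.2 = 0.536 L/h

0.536 L/h


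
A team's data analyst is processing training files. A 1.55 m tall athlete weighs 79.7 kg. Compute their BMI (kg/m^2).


height^2 = 2.4025 m^2
BMI = 79.7 / 2.4025 = 33.17 kg/m^2

33.17 kg/m^2


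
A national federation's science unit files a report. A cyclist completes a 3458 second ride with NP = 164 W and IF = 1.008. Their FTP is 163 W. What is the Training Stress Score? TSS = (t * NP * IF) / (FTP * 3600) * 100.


t * NP * IF = 3458 * 164 * 1.008 = 571648.896
FTP * 3600 = 586800
TSS = (571648.896 / 586800) * 100 = 97.42

97.42 TSS


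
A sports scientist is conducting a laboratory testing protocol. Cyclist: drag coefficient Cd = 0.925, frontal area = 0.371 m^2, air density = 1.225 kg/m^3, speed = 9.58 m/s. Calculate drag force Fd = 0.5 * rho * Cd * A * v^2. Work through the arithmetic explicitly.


v^2 = 9.58^2 = 91.7764
Fd = 0.5 * 1.225 * 0.925 * 0.371 * 91.7764
= 19.291 N

19.291 N


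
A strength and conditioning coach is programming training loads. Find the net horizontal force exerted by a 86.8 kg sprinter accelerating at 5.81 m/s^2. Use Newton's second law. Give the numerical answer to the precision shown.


Newton's second law: F = m * a
F = 86.8 * 5.81 = 504.31 N

504.31 N


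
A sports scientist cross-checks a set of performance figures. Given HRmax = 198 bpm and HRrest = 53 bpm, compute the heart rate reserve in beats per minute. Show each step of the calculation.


Heart rate reserve = maximum HR minus resting HR
HRR = 198 - 53 = 145 bpm

145 bpm


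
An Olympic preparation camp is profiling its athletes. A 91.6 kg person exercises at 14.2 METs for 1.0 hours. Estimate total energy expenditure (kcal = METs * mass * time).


Energy = METs * mass(kg) * time(h)
= 14.2 * 91.6 * 1.0
= 1300.72 kcal

1300.72 kcal


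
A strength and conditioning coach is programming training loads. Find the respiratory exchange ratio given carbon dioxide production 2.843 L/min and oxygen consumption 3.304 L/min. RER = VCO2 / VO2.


VCO2 = 2.843 L/min
VO2 = 3.304 L/min
RER = 2.843 / 3.304 = 0.8605

0.8605


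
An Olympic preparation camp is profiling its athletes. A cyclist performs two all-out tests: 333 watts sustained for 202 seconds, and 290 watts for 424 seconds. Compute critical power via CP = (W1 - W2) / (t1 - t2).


W1 = P1 * t1 = 333 * 202 = 67266 J
W2 = P2 * t2 = 290 * 424 = 122960 J
CP = (67266 - 122960) / (202 - 424)
= 250.87 W

250.87 W


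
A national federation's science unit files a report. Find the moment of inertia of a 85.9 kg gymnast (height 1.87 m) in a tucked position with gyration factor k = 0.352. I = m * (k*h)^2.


Radius of gyration = 0.352 * 1.87 = 0.65824 m
I = 85.9 * 0.65824^2
= 85.9 * 0.43328
= 37.219 kg*m^2

37.219 kg*m^2


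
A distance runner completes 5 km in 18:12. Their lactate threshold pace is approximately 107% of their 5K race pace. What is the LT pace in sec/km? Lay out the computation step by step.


Convert to seconds: 18 min 12 s = 1092 s
Pace per km = 1092 / 5 = 218.4 s/km
LT pace = 218.4 * 1.07 = 233.69 s/km

233.69 s/km


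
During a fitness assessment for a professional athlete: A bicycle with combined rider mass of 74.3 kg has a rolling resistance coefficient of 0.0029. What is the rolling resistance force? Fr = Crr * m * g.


Fr = 0.0029 * 74.3 * 9.81
= 0.21547 * 9.81
= 2.114 N

2.114 N


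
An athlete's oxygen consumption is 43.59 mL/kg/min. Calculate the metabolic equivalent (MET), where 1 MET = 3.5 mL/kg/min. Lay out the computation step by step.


MET = VO2 / 3.5
= 43.59 / 3.5
= 12.45 METs

12.45 METs


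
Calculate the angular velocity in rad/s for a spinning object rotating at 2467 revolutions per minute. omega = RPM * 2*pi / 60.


omega = RPM * 2*pi / 60
= 2467 * 6.28318531 / 60
= 258.344 rad/s

258.344 rad/s


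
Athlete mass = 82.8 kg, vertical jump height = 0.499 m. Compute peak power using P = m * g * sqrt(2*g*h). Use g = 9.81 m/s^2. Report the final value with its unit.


sqrt(2 * 9.81 * 0.499) = sqrt(9.79038) = 3.128958 m/s
P = 82.8 * 9.81 * 3.128958
= 2541.55 W

2541.55 W


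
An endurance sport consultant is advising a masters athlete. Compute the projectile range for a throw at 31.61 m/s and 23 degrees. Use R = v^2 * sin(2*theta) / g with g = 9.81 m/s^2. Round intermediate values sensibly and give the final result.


Two times the angle = 46 degrees
sin(46) = 0.71934
R = 999.1921 * 0.71934 / 9.81 = 73.268 m

73.268 m


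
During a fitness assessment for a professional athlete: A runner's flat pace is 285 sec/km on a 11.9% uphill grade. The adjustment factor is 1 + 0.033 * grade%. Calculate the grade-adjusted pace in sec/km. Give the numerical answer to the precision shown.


Factor = 1 + 0.033 * 11.9 = 1.3927
Adjusted pace = 285 * 1.3927
= 396.92 sec/km

396.92 s/km


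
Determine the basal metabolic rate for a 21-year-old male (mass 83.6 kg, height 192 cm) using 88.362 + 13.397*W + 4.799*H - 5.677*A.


BMR = 88.362 + 13.397*83.6 + 4.799*192 - 5.677*21
= 2010.54 kcal/day

2010.54 kcal/day


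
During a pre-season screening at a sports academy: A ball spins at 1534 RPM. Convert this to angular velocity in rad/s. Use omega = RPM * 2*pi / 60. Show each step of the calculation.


omega = 1534 * 2 * pi / 60
= 1534 * 6.28318531 / 60
= 9638.406 / 60
= 160.64 rad/s

160.64 rad/s


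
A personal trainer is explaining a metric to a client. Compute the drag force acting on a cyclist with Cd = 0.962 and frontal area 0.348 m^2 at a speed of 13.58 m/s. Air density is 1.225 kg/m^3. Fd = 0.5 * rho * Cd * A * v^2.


Step 1: v^2 = 184.4164
Step 2: Fd = 0.5 * 1.225 * 0.962 * 0.348 * 184.4164
= 37.815 N

37.815 N


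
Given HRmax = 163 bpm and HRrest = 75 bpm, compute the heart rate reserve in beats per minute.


Heart rate reserve = maximum HR minus resting HR
HRR = 163 - 75 = 88 bpm

88 bpm


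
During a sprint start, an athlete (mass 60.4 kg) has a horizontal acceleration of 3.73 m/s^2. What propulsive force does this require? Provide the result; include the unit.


Propulsive force = mass * acceleration
= 60.4 kg * 3.73 m/s^2
= 225.29 N

225.29 N


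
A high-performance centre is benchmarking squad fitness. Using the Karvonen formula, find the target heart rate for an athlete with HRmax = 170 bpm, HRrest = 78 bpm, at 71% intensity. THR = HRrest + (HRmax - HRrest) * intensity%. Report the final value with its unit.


HRR = 170 - 78 = 92
THR = 78 + 92 * 0.71
= 78 + 65.32
= 143.32 bpm

143.32 bpm


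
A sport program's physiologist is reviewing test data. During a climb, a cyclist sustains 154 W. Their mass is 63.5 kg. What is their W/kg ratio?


Power-to-weight = 154 W / 63.5 kg
= 2.425 W/kg

2.425 W/kg


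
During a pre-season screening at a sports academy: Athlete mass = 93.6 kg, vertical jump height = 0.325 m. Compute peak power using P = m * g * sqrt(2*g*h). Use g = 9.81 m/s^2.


sqrt(2 * 9.81 * 0.325) = sqrt(6.3765) = 2.525173 m/s
P = 93.6 * 9.81 * 2.525173
= 2318.65 W

2318.65 W


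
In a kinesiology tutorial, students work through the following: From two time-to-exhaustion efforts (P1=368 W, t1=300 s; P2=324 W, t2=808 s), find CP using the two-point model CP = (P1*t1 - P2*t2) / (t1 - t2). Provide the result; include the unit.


Work in trial 1 = 110400 J
Work in trial 2 = 261792 J
Delta work = -151392 J
Delta time = -508 s
CP = -151392 / -508 = 298.02 W

298.02 W


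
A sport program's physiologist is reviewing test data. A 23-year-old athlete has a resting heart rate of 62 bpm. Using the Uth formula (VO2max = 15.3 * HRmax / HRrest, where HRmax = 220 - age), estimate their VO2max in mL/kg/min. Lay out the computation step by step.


HRmax = 220 - 23 = 197 bpm
Ratio = HRmax / HRrest = 197 / 62 = 3.1774
VO2max = 15.3 * 3.1774 = 48.61 mL/kg/min

48.61 mL/kg/min


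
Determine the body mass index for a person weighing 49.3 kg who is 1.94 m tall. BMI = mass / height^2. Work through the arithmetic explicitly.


BMI = mass / height^2
= 49.3 / 1.94^2
= 49.3 / 3.7636
= 13.1 kg/m^2

13.1 kg/m^2


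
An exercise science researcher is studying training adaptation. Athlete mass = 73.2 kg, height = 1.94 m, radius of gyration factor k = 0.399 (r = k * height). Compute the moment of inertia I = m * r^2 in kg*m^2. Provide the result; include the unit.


r = k * height = 0.399 * 1.94 = 0.77406 m
r^2 = 0.77406^2 = 0.599169
I = 73.2 * 0.599169 = 43.859 kg*m^2

43.859 kg*m^2


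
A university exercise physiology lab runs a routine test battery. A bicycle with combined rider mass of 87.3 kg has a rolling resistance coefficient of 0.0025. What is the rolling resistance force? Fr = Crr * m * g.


Fr = 0.0025 * 87.3 * 9.81
= 0.21825 * 9.81
= 2.141 N

2.141 N


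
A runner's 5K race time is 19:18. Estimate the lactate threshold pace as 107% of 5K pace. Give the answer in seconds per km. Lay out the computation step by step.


Total race time = 19*60 + 18 = 1158 seconds
5K pace = 1158 / 5 = 231.6 sec/km
LT pace = 231.6 * 1.07 = 247.81 sec/km

247.81 s/km


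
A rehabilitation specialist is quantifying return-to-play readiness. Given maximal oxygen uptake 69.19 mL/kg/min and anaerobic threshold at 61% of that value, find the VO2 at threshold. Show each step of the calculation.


Percentage as decimal = 0.61
VO2 at AT = 69.19 * 0.61 = 42.21 mL/kg/min

42.21 mL/kg/min


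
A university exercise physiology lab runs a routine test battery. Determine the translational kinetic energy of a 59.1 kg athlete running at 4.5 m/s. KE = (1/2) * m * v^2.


KE = 0.5 * m * v^2
= 0.5 * 59.1 * 4.5^2
= 0.5 * 59.1 * 20.25
= 598.39 J

598.39 J


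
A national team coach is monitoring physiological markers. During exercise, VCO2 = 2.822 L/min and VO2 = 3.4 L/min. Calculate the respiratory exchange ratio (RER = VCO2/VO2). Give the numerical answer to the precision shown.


RER = VCO2 / VO2
= 2.822 / 3.4
= 0.83

0.83


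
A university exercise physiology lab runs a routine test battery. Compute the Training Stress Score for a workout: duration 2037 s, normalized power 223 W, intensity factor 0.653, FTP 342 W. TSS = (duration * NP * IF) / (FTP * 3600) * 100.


Product = 2037 * 223 * 0.653 = 296625.903
Base = 342 * 3600 = 1231200
TSS = 296625.903 / 1231200 * 100 = 24.09

24.09 TSS


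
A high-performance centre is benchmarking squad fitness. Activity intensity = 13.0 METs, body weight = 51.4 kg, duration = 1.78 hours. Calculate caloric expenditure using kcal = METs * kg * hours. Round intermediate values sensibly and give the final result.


kcal = 13.0 * 51.4 * 1.78
= 668.2 * 1.78
= 1189.4 kcal

1189.4 kcal


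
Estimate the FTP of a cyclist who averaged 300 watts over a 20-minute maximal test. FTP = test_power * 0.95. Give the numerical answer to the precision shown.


FTP = 300 * 0.95 = 285.0 W

285.0 W


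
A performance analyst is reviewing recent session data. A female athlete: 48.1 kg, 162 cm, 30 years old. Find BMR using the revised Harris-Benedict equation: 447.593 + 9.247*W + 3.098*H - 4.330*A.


Intercept = 447.593
Weight contribution = 9.247 * 48.1 = 444.7807
Height contribution = 3.098 * 162 = 501.876
Age contribution = 4.33 * 30 = 129.9
BMR = 447.593 + 444.7807 + 501.876 - 129.9
= 1264.35 kcal/day

1264.35 kcal/day


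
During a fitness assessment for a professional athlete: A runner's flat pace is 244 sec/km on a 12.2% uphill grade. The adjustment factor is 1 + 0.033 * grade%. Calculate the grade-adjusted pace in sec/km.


Factor = 1 + 0.033 * 12.2 = 1.4026
Adjusted pace = 244 * 1.4026
= 342.23 sec/km

342.23 s/km


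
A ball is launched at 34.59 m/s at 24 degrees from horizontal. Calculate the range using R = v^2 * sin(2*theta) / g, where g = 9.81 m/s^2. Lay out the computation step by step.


sin(2 * 24) = sin(48) = 0.743145
v^2 = 34.59^2 = 1196.4681
R = 1196.4681 * 0.743145 / 9.81
= 90.637 m

90.637 m


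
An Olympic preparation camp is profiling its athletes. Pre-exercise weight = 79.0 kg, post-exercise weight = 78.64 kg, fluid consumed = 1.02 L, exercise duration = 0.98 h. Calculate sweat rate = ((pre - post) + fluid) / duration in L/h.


Weight loss = 79.0 - 78.64 = 0.36 kg (approx L)
Total sweat = 0.36 + 1.02 = 1.38 L
Sweat rate = 1.38 / 0.98 = 1.408 L/h

1.408 L/h


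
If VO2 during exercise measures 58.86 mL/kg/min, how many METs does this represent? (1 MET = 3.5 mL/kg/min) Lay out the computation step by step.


METs = VO2 / 3.5 = 58.86 / 3.5 = 16.82

16.82 METs


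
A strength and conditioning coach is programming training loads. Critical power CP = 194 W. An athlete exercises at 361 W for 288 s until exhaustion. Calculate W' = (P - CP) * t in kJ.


P - CP = 361 - 194 = 167 W
W' = 167 * 288 = 48096 J
= 48096 / 1000 = 48.096 kJ

48.096 kJ
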